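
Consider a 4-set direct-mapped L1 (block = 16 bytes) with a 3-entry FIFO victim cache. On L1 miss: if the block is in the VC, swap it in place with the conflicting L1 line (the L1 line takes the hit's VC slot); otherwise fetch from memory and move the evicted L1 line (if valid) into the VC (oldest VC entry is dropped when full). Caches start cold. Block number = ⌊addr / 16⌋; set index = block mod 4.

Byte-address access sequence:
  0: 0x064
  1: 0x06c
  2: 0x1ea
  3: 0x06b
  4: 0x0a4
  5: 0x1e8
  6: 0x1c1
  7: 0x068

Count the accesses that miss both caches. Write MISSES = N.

MISSES = 4

  [0] addr=0x64 blk=6 s=2: MISS | VC []
  [1] addr=0x6c blk=6 s=2: L1-HIT | VC []
  [2] addr=0x1ea blk=30 s=2: MISS | VC [6]
  [3] addr=0x6b blk=6 s=2: VC-HIT | VC [30]
  [4] addr=0xa4 blk=10 s=2: MISS | VC [30, 6]
  [5] addr=0x1e8 blk=30 s=2: VC-HIT | VC [10, 6]
  [6] addr=0x1c1 blk=28 s=0: MISS | VC [10, 6]
  [7] addr=0x68 blk=6 s=2: VC-HIT | VC [10, 30]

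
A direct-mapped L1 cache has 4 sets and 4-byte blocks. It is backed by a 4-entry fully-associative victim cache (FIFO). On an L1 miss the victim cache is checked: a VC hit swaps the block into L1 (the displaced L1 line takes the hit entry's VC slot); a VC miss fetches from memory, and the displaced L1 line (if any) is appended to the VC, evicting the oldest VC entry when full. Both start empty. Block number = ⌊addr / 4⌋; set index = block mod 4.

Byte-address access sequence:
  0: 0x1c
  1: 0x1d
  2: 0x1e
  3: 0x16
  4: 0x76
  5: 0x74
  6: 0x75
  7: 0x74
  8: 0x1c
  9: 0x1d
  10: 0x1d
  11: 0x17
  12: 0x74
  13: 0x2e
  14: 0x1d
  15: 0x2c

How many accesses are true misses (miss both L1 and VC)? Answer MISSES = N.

  [0] addr=0x1c blk=7 s=3: MISS | VC []
  [1] addr=0x1d blk=7 s=3: L1-HIT | VC []
  [2] addr=0x1e blk=7 s=3: L1-HIT | VC []
  [3] addr=0x16 blk=5 s=1: MISS | VC []
  [4] addr=0x76 blk=29 s=1: MISS | VC [5]
  [5] addr=0x74 blk=29 s=1: L1-HIT | VC [5]
  [6] addr=0x75 blk=29 s=1: L1-HIT | VC [5]
  [7] addr=0x74 blk=29 s=1: L1-HIT | VC [5]
  [8] addr=0x1c blk=7 s=3: L1-HIT | VC [5]
  [9] addr=0x1d blk=7 s=3: L1-HIT | VC [5]
  [10] addr=0x1d blk=7 s=3: L1-HIT | VC [5]
  [11] addr=0x17 blk=5 s=1: VC-HIT | VC [29]
  [12] addr=0x74 blk=29 s=1: VC-HIT | VC [5]
  [13] addr=0x2e blk=11 s=3: MISS | VC [5, 7]
  [14] addr=0x1d blk=7 s=3: VC-HIT | VC [5, 11]
  [15] addr=0x2c blk=11 s=3: VC-HIT | VC [5, 7]

MISSES = 4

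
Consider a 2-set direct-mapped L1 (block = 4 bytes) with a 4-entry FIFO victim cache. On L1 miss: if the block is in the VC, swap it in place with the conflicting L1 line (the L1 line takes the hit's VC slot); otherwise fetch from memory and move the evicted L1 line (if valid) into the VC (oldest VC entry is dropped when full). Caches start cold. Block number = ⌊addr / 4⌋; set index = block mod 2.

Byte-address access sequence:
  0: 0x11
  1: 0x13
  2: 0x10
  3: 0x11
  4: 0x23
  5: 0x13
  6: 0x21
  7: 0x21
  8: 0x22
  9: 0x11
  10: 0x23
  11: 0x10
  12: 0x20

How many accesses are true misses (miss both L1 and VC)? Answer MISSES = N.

  [0] addr=0x11 blk=4 s=0: MISS | VC []
  [1] addr=0x13 blk=4 s=0: L1-HIT | VC []
  [2] addr=0x10 blk=4 s=0: L1-HIT | VC []
  [3] addr=0x11 blk=4 s=0: L1-HIT | VC []
  [4] addr=0x23 blk=8 s=0: MISS | VC [4]
  [5] addr=0x13 blk=4 s=0: VC-HIT | VC [8]
  [6] addr=0x21 blk=8 s=0: VC-HIT | VC [4]
  [7] addr=0x21 blk=8 s=0: L1-HIT | VC [4]
  [8] addr=0x22 blk=8 s=0: L1-HIT | VC [4]
  [9] addr=0x11 blk=4 s=0: VC-HIT | VC [8]
  [10] addr=0x23 blk=8 s=0: VC-HIT | VC [4]
  [11] addr=0x10 blk=4 s=0: VC-HIT | VC [8]
  [12] addr=0x20 blk=8 s=0: VC-HIT | VC [4]

MISSES = 2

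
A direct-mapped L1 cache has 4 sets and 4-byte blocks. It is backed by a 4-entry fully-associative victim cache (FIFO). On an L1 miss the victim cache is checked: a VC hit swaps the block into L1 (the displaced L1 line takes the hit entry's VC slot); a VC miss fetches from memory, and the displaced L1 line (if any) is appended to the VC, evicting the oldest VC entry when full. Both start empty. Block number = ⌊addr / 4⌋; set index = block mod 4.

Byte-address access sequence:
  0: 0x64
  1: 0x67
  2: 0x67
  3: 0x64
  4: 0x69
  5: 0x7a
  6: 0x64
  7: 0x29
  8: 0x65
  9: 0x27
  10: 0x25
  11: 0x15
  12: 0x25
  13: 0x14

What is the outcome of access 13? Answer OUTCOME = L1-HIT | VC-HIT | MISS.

  [0] addr=0x64 blk=25 s=1: MISS | VC []
  [1] addr=0x67 blk=25 s=1: L1-HIT | VC []
  [2] addr=0x67 blk=25 s=1: L1-HIT | VC []
  [3] addr=0x64 blk=25 s=1: L1-HIT | VC []
  [4] addr=0x69 blk=26 s=2: MISS | VC []
  [5] addr=0x7a blk=30 s=2: MISS | VC [26]
  [6] addr=0x64 blk=25 s=1: L1-HIT | VC [26]
  [7] addr=0x29 blk=10 s=2: MISS | VC [26, 30]
  [8] addr=0x65 blk=25 s=1: L1-HIT | VC [26, 30]
  [9] addr=0x27 blk=9 s=1: MISS | VC [26, 30, 25]
  [10] addr=0x25 blk=9 s=1: L1-HIT | VC [26, 30, 25]
  [11] addr=0x15 blk=5 s=1: MISS | VC [26, 30, 25, 9]
  [12] addr=0x25 blk=9 s=1: VC-HIT | VC [26, 30, 25, 5]
  [13] addr=0x14 blk=5 s=1: VC-HIT | VC [26, 30, 25, 9]

OUTCOME = VC-HIT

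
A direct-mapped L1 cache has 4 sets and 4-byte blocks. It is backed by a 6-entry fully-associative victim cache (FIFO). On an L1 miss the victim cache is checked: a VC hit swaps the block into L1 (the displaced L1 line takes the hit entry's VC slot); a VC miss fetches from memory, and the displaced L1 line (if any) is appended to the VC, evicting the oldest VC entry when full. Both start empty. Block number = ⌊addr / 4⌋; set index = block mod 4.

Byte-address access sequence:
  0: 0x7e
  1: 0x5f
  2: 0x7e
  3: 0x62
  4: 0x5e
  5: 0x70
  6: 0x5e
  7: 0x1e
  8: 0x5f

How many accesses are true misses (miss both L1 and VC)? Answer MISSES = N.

MISSES = 5

#0 0x7e→b31/s3 MISS; vc=[]
#1 0x5f→b23/s3 MISS; vc=[31]
#2 0x7e→b31/s3 VC-HIT; vc=[23]
#3 0x62→b24/s0 MISS; vc=[23]
#4 0x5e→b23/s3 VC-HIT; vc=[31]
#5 0x70→b28/s0 MISS; vc=[31,24]
#6 0x5e→b23/s3 L1-HIT; vc=[31,24]
#7 0x1e→b7/s3 MISS; vc=[31,24,23]
#8 0x5f→b23/s3 VC-HIT; vc=[31,24,7]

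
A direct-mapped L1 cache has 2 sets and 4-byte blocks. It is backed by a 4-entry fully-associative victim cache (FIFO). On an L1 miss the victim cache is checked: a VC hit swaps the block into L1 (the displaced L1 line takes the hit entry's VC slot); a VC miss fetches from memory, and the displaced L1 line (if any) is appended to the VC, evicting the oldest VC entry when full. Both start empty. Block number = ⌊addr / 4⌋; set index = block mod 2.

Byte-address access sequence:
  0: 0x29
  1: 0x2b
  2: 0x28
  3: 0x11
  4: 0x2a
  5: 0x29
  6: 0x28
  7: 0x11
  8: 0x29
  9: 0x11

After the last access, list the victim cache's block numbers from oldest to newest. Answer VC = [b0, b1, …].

VC = [10]

  [0] addr=0x29 blk=10 s=0: MISS | VC []
  [1] addr=0x2b blk=10 s=0: L1-HIT | VC []
  [2] addr=0x28 blk=10 s=0: L1-HIT | VC []
  [3] addr=0x11 blk=4 s=0: MISS | VC [10]
  [4] addr=0x2a blk=10 s=0: VC-HIT | VC [4]
  [5] addr=0x29 blk=10 s=0: L1-HIT | VC [4]
  [6] addr=0x28 blk=10 s=0: L1-HIT | VC [4]
  [7] addr=0x11 blk=4 s=0: VC-HIT | VC [10]
  [8] addr=0x29 blk=10 s=0: VC-HIT | VC [4]
  [9] addr=0x11 blk=4 s=0: VC-HIT | VC [10]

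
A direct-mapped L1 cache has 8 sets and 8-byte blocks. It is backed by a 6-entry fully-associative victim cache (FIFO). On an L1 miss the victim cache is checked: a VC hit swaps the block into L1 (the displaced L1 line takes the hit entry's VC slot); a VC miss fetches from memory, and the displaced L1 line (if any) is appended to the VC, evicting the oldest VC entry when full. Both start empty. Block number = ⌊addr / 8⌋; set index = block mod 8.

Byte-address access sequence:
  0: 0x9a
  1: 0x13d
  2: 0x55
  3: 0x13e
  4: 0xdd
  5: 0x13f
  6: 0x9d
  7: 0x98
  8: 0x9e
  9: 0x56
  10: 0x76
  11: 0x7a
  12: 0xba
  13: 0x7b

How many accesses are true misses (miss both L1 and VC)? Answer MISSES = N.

MISSES = 7

#0 0x9a→b19/s3 MISS; vc=[]
#1 0x13d→b39/s7 MISS; vc=[]
#2 0x55→b10/s2 MISS; vc=[]
#3 0x13e→b39/s7 L1-HIT; vc=[]
#4 0xdd→b27/s3 MISS; vc=[19]
#5 0x13f→b39/s7 L1-HIT; vc=[19]
#6 0x9d→b19/s3 VC-HIT; vc=[27]
#7 0x98→b19/s3 L1-HIT; vc=[27]
#8 0x9e→b19/s3 L1-HIT; vc=[27]
#9 0x56→b10/s2 L1-HIT; vc=[27]
#10 0x76→b14/s6 MISS; vc=[27]
#11 0x7a→b15/s7 MISS; vc=[27,39]
#12 0xba→b23/s7 MISS; vc=[27,39,15]
#13 0x7b→b15/s7 VC-HIT; vc=[27,39,23]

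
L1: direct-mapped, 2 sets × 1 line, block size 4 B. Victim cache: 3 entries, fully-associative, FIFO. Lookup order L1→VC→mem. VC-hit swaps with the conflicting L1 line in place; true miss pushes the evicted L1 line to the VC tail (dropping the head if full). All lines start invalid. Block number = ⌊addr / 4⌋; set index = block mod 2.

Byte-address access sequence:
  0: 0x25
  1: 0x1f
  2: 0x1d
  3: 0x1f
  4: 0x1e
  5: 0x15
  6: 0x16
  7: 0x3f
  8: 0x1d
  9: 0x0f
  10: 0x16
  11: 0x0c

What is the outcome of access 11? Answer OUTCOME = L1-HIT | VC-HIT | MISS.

OUTCOME = VC-HIT

  [0] addr=0x25 blk=9 s=1: MISS | VC []
  [1] addr=0x1f blk=7 s=1: MISS | VC [9]
  [2] addr=0x1d blk=7 s=1: L1-HIT | VC [9]
  [3] addr=0x1f blk=7 s=1: L1-HIT | VC [9]
  [4] addr=0x1e blk=7 s=1: L1-HIT | VC [9]
  [5] addr=0x15 blk=5 s=1: MISS | VC [9, 7]
  [6] addr=0x16 blk=5 s=1: L1-HIT | VC [9, 7]
  [7] addr=0x3f blk=15 s=1: MISS | VC [9, 7, 5]
  [8] addr=0x1d blk=7 s=1: VC-HIT | VC [9, 15, 5]
  [9] addr=0xf blk=3 s=1: MISS | VC [15, 5, 7]
  [10] addr=0x16 blk=5 s=1: VC-HIT | VC [15, 3, 7]
  [11] addr=0xc blk=3 s=1: VC-HIT | VC [15, 5, 7]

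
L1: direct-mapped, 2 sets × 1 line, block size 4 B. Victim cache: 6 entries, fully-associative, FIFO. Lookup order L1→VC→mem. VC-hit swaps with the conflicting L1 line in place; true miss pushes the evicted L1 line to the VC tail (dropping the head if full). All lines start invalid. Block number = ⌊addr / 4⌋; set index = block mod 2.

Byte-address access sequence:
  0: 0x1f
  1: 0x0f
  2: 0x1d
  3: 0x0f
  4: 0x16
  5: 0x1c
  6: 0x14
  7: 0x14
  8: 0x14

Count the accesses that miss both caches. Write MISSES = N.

#0 0x1f→b7/s1 MISS; vc=[]
#1 0xf→b3/s1 MISS; vc=[7]
#2 0x1d→b7/s1 VC-HIT; vc=[3]
#3 0xf→b3/s1 VC-HIT; vc=[7]
#4 0x16→b5/s1 MISS; vc=[7,3]
#5 0x1c→b7/s1 VC-HIT; vc=[5,3]
#6 0x14→b5/s1 VC-HIT; vc=[7,3]
#7 0x14→b5/s1 L1-HIT; vc=[7,3]
#8 0x14→b5/s1 L1-HIT; vc=[7,3]

MISSES = 3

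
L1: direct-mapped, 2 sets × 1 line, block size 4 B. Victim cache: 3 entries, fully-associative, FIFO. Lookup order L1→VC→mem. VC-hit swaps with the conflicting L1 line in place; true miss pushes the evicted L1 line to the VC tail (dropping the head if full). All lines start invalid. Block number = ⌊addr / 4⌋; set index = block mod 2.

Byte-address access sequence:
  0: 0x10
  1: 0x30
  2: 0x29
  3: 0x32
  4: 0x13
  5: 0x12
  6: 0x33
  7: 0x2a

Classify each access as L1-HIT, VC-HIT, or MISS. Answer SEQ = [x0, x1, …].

0: 0x10 (blk 4, set 0) → MISS  vc=[]
1: 0x30 (blk 12, set 0) → MISS  vc=[4]
2: 0x29 (blk 10, set 0) → MISS  vc=[4, 12]
3: 0x32 (blk 12, set 0) → VC-HIT  vc=[4, 10]
4: 0x13 (blk 4, set 0) → VC-HIT  vc=[12, 10]
5: 0x12 (blk 4, set 0) → L1-HIT  vc=[12, 10]
6: 0x33 (blk 12, set 0) → VC-HIT  vc=[4, 10]
7: 0x2a (blk 10, set 0) → VC-HIT  vc=[4, 12]

SEQ = [MISS, MISS, MISS, VC-HIT, VC-HIT, L1-HIT, VC-HIT, VC-HIT]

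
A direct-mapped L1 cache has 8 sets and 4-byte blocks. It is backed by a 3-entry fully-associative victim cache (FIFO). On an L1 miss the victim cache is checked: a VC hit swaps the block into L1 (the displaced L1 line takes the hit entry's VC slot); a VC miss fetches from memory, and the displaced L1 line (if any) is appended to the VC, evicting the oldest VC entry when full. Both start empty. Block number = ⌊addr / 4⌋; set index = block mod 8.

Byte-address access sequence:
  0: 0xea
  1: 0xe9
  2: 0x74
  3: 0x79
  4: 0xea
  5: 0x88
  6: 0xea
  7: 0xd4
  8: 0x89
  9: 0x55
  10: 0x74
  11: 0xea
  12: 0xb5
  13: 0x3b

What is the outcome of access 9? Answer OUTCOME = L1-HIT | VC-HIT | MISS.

0: 0xea (blk 58, set 2) → MISS  vc=[]
1: 0xe9 (blk 58, set 2) → L1-HIT  vc=[]
2: 0x74 (blk 29, set 5) → MISS  vc=[]
3: 0x79 (blk 30, set 6) → MISS  vc=[]
4: 0xea (blk 58, set 2) → L1-HIT  vc=[]
5: 0x88 (blk 34, set 2) → MISS  vc=[58]
6: 0xea (blk 58, set 2) → VC-HIT  vc=[34]
7: 0xd4 (blk 53, set 5) → MISS  vc=[34, 29]
8: 0x89 (blk 34, set 2) → VC-HIT  vc=[58, 29]
9: 0x55 (blk 21, set 5) → MISS  vc=[58, 29, 53]
10: 0x74 (blk 29, set 5) → VC-HIT  vc=[58, 21, 53]
11: 0xea (blk 58, set 2) → VC-HIT  vc=[34, 21, 53]
12: 0xb5 (blk 45, set 5) → MISS  vc=[21, 53, 29]
13: 0x3b (blk 14, set 6) → MISS  vc=[53, 29, 30]

OUTCOME = MISS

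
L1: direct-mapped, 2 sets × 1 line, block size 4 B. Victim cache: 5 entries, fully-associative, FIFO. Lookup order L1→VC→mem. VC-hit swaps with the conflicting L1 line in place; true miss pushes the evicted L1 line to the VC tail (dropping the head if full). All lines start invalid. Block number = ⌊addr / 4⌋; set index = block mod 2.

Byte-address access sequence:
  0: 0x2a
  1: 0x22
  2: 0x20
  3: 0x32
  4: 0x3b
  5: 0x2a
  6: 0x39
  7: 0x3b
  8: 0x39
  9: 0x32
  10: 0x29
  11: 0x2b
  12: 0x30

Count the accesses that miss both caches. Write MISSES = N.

MISSES = 4

  [0] addr=0x2a blk=10 s=0: MISS | VC []
  [1] addr=0x22 blk=8 s=0: MISS | VC [10]
  [2] addr=0x20 blk=8 s=0: L1-HIT | VC [10]
  [3] addr=0x32 blk=12 s=0: MISS | VC [10, 8]
  [4] addr=0x3b blk=14 s=0: MISS | VC [10, 8, 12]
  [5] addr=0x2a blk=10 s=0: VC-HIT | VC [14, 8, 12]
  [6] addr=0x39 blk=14 s=0: VC-HIT | VC [10, 8, 12]
  [7] addr=0x3b blk=14 s=0: L1-HIT | VC [10, 8, 12]
  [8] addr=0x39 blk=14 s=0: L1-HIT | VC [10, 8, 12]
  [9] addr=0x32 blk=12 s=0: VC-HIT | VC [10, 8, 14]
  [10] addr=0x29 blk=10 s=0: VC-HIT | VC [12, 8, 14]
  [11] addr=0x2b blk=10 s=0: L1-HIT | VC [12, 8, 14]
  [12] addr=0x30 blk=12 s=0: VC-HIT | VC [10, 8, 14]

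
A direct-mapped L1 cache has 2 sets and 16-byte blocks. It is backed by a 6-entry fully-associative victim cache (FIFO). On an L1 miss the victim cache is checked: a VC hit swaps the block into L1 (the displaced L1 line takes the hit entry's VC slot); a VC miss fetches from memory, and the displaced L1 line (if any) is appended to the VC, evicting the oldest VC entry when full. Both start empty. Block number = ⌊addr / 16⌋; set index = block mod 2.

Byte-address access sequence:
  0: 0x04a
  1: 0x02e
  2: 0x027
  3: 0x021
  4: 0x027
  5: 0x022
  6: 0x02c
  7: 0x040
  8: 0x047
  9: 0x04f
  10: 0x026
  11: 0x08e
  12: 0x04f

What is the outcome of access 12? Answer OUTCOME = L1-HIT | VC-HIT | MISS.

  [0] addr=0x4a blk=4 s=0: MISS | VC []
  [1] addr=0x2e blk=2 s=0: MISS | VC [4]
  [2] addr=0x27 blk=2 s=0: L1-HIT | VC [4]
  [3] addr=0x21 blk=2 s=0: L1-HIT | VC [4]
  [4] addr=0x27 blk=2 s=0: L1-HIT | VC [4]
  [5] addr=0x22 blk=2 s=0: L1-HIT | VC [4]
  [6] addr=0x2c blk=2 s=0: L1-HIT | VC [4]
  [7] addr=0x40 blk=4 s=0: VC-HIT | VC [2]
  [8] addr=0x47 blk=4 s=0: L1-HIT | VC [2]
  [9] addr=0x4f blk=4 s=0: L1-HIT | VC [2]
  [10] addr=0x26 blk=2 s=0: VC-HIT | VC [4]
  [11] addr=0x8e blk=8 s=0: MISS | VC [4, 2]
  [12] addr=0x4f blk=4 s=0: VC-HIT | VC [8, 2]

OUTCOME = VC-HIT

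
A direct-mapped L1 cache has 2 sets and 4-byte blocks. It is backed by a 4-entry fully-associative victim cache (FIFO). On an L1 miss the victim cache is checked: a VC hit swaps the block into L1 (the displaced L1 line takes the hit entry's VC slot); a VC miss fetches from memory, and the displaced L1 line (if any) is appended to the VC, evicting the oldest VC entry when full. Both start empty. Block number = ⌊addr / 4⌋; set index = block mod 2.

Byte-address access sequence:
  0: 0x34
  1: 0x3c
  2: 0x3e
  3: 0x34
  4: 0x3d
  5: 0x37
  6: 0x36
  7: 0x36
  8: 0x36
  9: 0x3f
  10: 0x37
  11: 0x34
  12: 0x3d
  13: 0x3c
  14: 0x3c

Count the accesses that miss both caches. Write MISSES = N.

  [0] addr=0x34 blk=13 s=1: MISS | VC []
  [1] addr=0x3c blk=15 s=1: MISS | VC [13]
  [2] addr=0x3e blk=15 s=1: L1-HIT | VC [13]
  [3] addr=0x34 blk=13 s=1: VC-HIT | VC [15]
  [4] addr=0x3d blk=15 s=1: VC-HIT | VC [13]
  [5] addr=0x37 blk=13 s=1: VC-HIT | VC [15]
  [6] addr=0x36 blk=13 s=1: L1-HIT | VC [15]
  [7] addr=0x36 blk=13 s=1: L1-HIT | VC [15]
  [8] addr=0x36 blk=13 s=1: L1-HIT | VC [15]
  [9] addr=0x3f blk=15 s=1: VC-HIT | VC [13]
  [10] addr=0x37 blk=13 s=1: VC-HIT | VC [15]
  [11] addr=0x34 blk=13 s=1: L1-HIT | VC [15]
  [12] addr=0x3d blk=15 s=1: VC-HIT | VC [13]
  [13] addr=0x3c blk=15 s=1: L1-HIT | VC [13]
  [14] addr=0x3c blk=15 s=1: L1-HIT | VC [13]

MISSES = 2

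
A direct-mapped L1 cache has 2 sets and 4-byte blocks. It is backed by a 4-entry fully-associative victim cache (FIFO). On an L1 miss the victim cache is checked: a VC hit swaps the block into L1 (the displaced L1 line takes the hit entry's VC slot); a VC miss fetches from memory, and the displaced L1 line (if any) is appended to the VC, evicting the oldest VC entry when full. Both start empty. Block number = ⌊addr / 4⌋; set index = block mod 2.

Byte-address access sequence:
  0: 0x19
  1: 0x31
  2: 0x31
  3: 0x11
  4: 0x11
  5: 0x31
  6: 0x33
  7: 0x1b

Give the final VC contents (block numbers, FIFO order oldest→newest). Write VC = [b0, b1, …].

#0 0x19→b6/s0 MISS; vc=[]
#1 0x31→b12/s0 MISS; vc=[6]
#2 0x31→b12/s0 L1-HIT; vc=[6]
#3 0x11→b4/s0 MISS; vc=[6,12]
#4 0x11→b4/s0 L1-HIT; vc=[6,12]
#5 0x31→b12/s0 VC-HIT; vc=[6,4]
#6 0x33→b12/s0 L1-HIT; vc=[6,4]
#7 0x1b→b6/s0 VC-HIT; vc=[12,4]

VC = [12, 4]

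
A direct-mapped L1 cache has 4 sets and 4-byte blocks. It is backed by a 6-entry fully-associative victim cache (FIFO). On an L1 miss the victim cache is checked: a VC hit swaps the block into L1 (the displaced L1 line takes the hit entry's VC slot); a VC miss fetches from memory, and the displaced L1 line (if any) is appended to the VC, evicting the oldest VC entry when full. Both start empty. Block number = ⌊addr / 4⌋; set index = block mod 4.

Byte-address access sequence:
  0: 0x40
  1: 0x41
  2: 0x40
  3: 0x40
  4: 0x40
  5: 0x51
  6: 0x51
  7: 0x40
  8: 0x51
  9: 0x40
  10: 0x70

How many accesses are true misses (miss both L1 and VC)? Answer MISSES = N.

0: 0x40 (blk 16, set 0) → MISS  vc=[]
1: 0x41 (blk 16, set 0) → L1-HIT  vc=[]
2: 0x40 (blk 16, set 0) → L1-HIT  vc=[]
3: 0x40 (blk 16, set 0) → L1-HIT  vc=[]
4: 0x40 (blk 16, set 0) → L1-HIT  vc=[]
5: 0x51 (blk 20, set 0) → MISS  vc=[16]
6: 0x51 (blk 20, set 0) → L1-HIT  vc=[16]
7: 0x40 (blk 16, set 0) → VC-HIT  vc=[20]
8: 0x51 (blk 20, set 0) → VC-HIT  vc=[16]
9: 0x40 (blk 16, set 0) → VC-HIT  vc=[20]
10: 0x70 (blk 28, set 0) → MISS  vc=[20, 16]

MISSES = 3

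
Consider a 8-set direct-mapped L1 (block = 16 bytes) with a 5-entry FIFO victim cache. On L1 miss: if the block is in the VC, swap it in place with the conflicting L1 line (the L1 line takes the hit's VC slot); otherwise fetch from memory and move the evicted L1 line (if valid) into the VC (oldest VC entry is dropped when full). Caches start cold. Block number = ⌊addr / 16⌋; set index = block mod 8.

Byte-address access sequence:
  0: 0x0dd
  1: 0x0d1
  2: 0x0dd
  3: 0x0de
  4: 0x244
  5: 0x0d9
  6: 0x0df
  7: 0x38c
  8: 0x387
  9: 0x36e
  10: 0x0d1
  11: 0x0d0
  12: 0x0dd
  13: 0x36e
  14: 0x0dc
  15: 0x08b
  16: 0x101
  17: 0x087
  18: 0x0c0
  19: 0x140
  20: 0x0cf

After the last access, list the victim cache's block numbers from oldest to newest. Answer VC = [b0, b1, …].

#0 0xdd→b13/s5 MISS; vc=[]
#1 0xd1→b13/s5 L1-HIT; vc=[]
#2 0xdd→b13/s5 L1-HIT; vc=[]
#3 0xde→b13/s5 L1-HIT; vc=[]
#4 0x244→b36/s4 MISS; vc=[]
#5 0xd9→b13/s5 L1-HIT; vc=[]
#6 0xdf→b13/s5 L1-HIT; vc=[]
#7 0x38c→b56/s0 MISS; vc=[]
#8 0x387→b56/s0 L1-HIT; vc=[]
#9 0x36e→b54/s6 MISS; vc=[]
#10 0xd1→b13/s5 L1-HIT; vc=[]
#11 0xd0→b13/s5 L1-HIT; vc=[]
#12 0xdd→b13/s5 L1-HIT; vc=[]
#13 0x36e→b54/s6 L1-HIT; vc=[]
#14 0xdc→b13/s5 L1-HIT; vc=[]
#15 0x8b→b8/s0 MISS; vc=[56]
#16 0x101→b16/s0 MISS; vc=[56,8]
#17 0x87→b8/s0 VC-HIT; vc=[56,16]
#18 0xc0→b12/s4 MISS; vc=[56,16,36]
#19 0x140→b20/s4 MISS; vc=[56,16,36,12]
#20 0xcf→b12/s4 VC-HIT; vc=[56,16,36,20]

VC = [56, 16, 36, 20]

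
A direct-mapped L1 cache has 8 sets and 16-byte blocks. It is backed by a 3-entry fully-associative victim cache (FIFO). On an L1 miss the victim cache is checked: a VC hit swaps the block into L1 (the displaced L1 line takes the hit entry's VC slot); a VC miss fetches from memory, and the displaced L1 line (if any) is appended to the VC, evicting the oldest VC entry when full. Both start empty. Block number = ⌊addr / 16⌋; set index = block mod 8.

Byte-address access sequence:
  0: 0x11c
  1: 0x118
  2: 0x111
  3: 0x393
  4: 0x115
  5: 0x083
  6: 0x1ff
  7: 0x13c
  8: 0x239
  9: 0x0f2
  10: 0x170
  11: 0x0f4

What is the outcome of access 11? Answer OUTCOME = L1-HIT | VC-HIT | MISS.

0: 0x11c (blk 17, set 1) → MISS  vc=[]
1: 0x118 (blk 17, set 1) → L1-HIT  vc=[]
2: 0x111 (blk 17, set 1) → L1-HIT  vc=[]
3: 0x393 (blk 57, set 1) → MISS  vc=[17]
4: 0x115 (blk 17, set 1) → VC-HIT  vc=[57]
5: 0x83 (blk 8, set 0) → MISS  vc=[57]
6: 0x1ff (blk 31, set 7) → MISS  vc=[57]
7: 0x13c (blk 19, set 3) → MISS  vc=[57]
8: 0x239 (blk 35, set 3) → MISS  vc=[57, 19]
9: 0xf2 (blk 15, set 7) → MISS  vc=[57, 19, 31]
10: 0x170 (blk 23, set 7) → MISS  vc=[19, 31, 15]
11: 0xf4 (blk 15, set 7) → VC-HIT  vc=[19, 31, 23]

OUTCOME = VC-HIT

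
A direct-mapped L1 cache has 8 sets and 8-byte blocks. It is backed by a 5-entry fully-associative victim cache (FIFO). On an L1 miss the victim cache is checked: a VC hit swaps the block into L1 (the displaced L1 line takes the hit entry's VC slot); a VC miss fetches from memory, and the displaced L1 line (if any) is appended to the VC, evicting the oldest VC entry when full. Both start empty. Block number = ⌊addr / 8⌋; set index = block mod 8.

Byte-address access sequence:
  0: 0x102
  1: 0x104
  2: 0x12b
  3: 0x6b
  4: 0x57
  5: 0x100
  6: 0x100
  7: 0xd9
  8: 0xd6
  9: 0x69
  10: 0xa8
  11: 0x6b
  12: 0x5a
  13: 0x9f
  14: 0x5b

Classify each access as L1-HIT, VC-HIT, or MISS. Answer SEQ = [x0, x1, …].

SEQ = [MISS, L1-HIT, MISS, MISS, MISS, L1-HIT, L1-HIT, MISS, MISS, L1-HIT, MISS, VC-HIT, MISS, MISS, VC-HIT]

#0 0x102→b32/s0 MISS; vc=[]
#1 0x104→b32/s0 L1-HIT; vc=[]
#2 0x12b→b37/s5 MISS; vc=[]
#3 0x6b→b13/s5 MISS; vc=[37]
#4 0x57→b10/s2 MISS; vc=[37]
#5 0x100→b32/s0 L1-HIT; vc=[37]
#6 0x100→b32/s0 L1-HIT; vc=[37]
#7 0xd9→b27/s3 MISS; vc=[37]
#8 0xd6→b26/s2 MISS; vc=[37,10]
#9 0x69→b13/s5 L1-HIT; vc=[37,10]
#10 0xa8→b21/s5 MISS; vc=[37,10,13]
#11 0x6b→b13/s5 VC-HIT; vc=[37,10,21]
#12 0x5a→b11/s3 MISS; vc=[37,10,21,27]
#13 0x9f→b19/s3 MISS; vc=[37,10,21,27,11]
#14 0x5b→b11/s3 VC-HIT; vc=[37,10,21,27,19]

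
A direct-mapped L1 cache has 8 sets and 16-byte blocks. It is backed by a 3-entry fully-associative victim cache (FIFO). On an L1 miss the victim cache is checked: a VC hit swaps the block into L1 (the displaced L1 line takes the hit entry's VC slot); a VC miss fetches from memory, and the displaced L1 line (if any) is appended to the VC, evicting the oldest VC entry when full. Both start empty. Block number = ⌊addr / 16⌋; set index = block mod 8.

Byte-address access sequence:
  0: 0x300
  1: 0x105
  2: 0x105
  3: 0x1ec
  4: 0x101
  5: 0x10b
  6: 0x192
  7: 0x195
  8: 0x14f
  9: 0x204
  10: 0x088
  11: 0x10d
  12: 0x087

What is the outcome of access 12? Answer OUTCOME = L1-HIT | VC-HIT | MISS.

#0 0x300→b48/s0 MISS; vc=[]
#1 0x105→b16/s0 MISS; vc=[48]
#2 0x105→b16/s0 L1-HIT; vc=[48]
#3 0x1ec→b30/s6 MISS; vc=[48]
#4 0x101→b16/s0 L1-HIT; vc=[48]
#5 0x10b→b16/s0 L1-HIT; vc=[48]
#6 0x192→b25/s1 MISS; vc=[48]
#7 0x195→b25/s1 L1-HIT; vc=[48]
#8 0x14f→b20/s4 MISS; vc=[48]
#9 0x204→b32/s0 MISS; vc=[48,16]
#10 0x88→b8/s0 MISS; vc=[48,16,32]
#11 0x10d→b16/s0 VC-HIT; vc=[48,8,32]
#12 0x87→b8/s0 VC-HIT; vc=[48,16,32]

OUTCOME = VC-HIT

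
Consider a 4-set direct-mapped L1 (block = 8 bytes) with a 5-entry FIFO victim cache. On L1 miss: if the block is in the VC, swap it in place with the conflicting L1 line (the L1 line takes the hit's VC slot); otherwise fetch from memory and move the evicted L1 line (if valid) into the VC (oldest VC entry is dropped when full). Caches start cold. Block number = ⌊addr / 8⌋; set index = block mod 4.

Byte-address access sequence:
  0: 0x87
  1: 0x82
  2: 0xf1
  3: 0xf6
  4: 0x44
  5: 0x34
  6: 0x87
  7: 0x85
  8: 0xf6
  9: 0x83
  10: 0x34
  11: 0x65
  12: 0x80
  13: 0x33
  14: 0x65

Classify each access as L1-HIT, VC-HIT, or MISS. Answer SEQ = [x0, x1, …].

SEQ = [MISS, L1-HIT, MISS, L1-HIT, MISS, MISS, VC-HIT, L1-HIT, VC-HIT, L1-HIT, VC-HIT, MISS, VC-HIT, L1-HIT, VC-HIT]

  [0] addr=0x87 blk=16 s=0: MISS | VC []
  [1] addr=0x82 blk=16 s=0: L1-HIT | VC []
  [2] addr=0xf1 blk=30 s=2: MISS | VC []
  [3] addr=0xf6 blk=30 s=2: L1-HIT | VC []
  [4] addr=0x44 blk=8 s=0: MISS | VC [16]
  [5] addr=0x34 blk=6 s=2: MISS | VC [16, 30]
  [6] addr=0x87 blk=16 s=0: VC-HIT | VC [8, 30]
  [7] addr=0x85 blk=16 s=0: L1-HIT | VC [8, 30]
  [8] addr=0xf6 blk=30 s=2: VC-HIT | VC [8, 6]
  [9] addr=0x83 blk=16 s=0: L1-HIT | VC [8, 6]
  [10] addr=0x34 blk=6 s=2: VC-HIT | VC [8, 30]
  [11] addr=0x65 blk=12 s=0: MISS | VC [8, 30, 16]
  [12] addr=0x80 blk=16 s=0: VC-HIT | VC [8, 30, 12]
  [13] addr=0x33 blk=6 s=2: L1-HIT | VC [8, 30, 12]
  [14] addr=0x65 blk=12 s=0: VC-HIT | VC [8, 30, 16]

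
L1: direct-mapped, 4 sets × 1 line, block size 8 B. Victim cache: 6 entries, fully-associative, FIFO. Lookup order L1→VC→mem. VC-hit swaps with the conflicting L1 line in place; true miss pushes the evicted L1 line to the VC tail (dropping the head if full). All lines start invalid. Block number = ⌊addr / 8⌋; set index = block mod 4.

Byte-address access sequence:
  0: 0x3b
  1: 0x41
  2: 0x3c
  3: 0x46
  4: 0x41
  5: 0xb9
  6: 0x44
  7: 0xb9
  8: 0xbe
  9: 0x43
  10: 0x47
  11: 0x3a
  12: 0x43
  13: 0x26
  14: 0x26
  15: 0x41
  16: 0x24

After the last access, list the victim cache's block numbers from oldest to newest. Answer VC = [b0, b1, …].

#0 0x3b→b7/s3 MISS; vc=[]
#1 0x41→b8/s0 MISS; vc=[]
#2 0x3c→b7/s3 L1-HIT; vc=[]
#3 0x46→b8/s0 L1-HIT; vc=[]
#4 0x41→b8/s0 L1-HIT; vc=[]
#5 0xb9→b23/s3 MISS; vc=[7]
#6 0x44→b8/s0 L1-HIT; vc=[7]
#7 0xb9→b23/s3 L1-HIT; vc=[7]
#8 0xbe→b23/s3 L1-HIT; vc=[7]
#9 0x43→b8/s0 L1-HIT; vc=[7]
#10 0x47→b8/s0 L1-HIT; vc=[7]
#11 0x3a→b7/s3 VC-HIT; vc=[23]
#12 0x43→b8/s0 L1-HIT; vc=[23]
#13 0x26→b4/s0 MISS; vc=[23,8]
#14 0x26→b4/s0 L1-HIT; vc=[23,8]
#15 0x41→b8/s0 VC-HIT; vc=[23,4]
#16 0x24→b4/s0 VC-HIT; vc=[23,8]

VC = [23, 8]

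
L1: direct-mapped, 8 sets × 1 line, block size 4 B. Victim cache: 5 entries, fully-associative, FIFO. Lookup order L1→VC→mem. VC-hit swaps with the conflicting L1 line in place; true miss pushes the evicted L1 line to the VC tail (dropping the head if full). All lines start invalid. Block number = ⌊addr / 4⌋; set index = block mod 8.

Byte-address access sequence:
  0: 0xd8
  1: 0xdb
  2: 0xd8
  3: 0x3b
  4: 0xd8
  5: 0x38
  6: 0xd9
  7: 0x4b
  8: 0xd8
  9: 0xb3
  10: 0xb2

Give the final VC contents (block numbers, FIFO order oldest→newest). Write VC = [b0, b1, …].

VC = [14]

#0 0xd8→b54/s6 MISS; vc=[]
#1 0xdb→b54/s6 L1-HIT; vc=[]
#2 0xd8→b54/s6 L1-HIT; vc=[]
#3 0x3b→b14/s6 MISS; vc=[54]
#4 0xd8→b54/s6 VC-HIT; vc=[14]
#5 0x38→b14/s6 VC-HIT; vc=[54]
#6 0xd9→b54/s6 VC-HIT; vc=[14]
#7 0x4b→b18/s2 MISS; vc=[14]
#8 0xd8→b54/s6 L1-HIT; vc=[14]
#9 0xb3→b44/s4 MISS; vc=[14]
#10 0xb2→b44/s4 L1-HIT; vc=[14]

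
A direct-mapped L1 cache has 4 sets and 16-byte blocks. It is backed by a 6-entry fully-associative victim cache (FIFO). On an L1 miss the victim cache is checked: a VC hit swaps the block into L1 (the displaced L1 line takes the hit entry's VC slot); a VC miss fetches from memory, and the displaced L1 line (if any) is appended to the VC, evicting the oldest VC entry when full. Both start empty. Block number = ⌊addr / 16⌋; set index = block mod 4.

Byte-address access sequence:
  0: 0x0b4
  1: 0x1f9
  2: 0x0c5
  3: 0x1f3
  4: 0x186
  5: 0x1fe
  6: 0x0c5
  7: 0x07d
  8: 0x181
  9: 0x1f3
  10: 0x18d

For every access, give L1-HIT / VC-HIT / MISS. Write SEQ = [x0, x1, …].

  [0] addr=0xb4 blk=11 s=3: MISS | VC []
  [1] addr=0x1f9 blk=31 s=3: MISS | VC [11]
  [2] addr=0xc5 blk=12 s=0: MISS | VC [11]
  [3] addr=0x1f3 blk=31 s=3: L1-HIT | VC [11]
  [4] addr=0x186 blk=24 s=0: MISS | VC [11, 12]
  [5] addr=0x1fe blk=31 s=3: L1-HIT | VC [11, 12]
  [6] addr=0xc5 blk=12 s=0: VC-HIT | VC [11, 24]
  [7] addr=0x7d blk=7 s=3: MISS | VC [11, 24, 31]
  [8] addr=0x181 blk=24 s=0: VC-HIT | VC [11, 12, 31]
  [9] addr=0x1f3 blk=31 s=3: VC-HIT | VC [11, 12, 7]
  [10] addr=0x18d blk=24 s=0: L1-HIT | VC [11, 12, 7]

SEQ = [MISS, MISS, MISS, L1-HIT, MISS, L1-HIT, VC-HIT, MISS, VC-HIT, VC-HIT, L1-HIT]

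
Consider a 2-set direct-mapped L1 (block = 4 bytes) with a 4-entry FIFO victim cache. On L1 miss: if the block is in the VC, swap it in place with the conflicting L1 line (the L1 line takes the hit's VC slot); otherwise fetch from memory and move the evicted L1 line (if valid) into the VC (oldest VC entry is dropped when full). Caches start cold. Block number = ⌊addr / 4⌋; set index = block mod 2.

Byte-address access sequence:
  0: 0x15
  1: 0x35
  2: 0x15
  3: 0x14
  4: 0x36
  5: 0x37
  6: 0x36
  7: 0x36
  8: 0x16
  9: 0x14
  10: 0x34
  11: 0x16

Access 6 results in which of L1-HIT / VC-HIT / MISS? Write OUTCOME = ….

OUTCOME = L1-HIT

#0 0x15→b5/s1 MISS; vc=[]
#1 0x35→b13/s1 MISS; vc=[5]
#2 0x15→b5/s1 VC-HIT; vc=[13]
#3 0x14→b5/s1 L1-HIT; vc=[13]
#4 0x36→b13/s1 VC-HIT; vc=[5]
#5 0x37→b13/s1 L1-HIT; vc=[5]
#6 0x36→b13/s1 L1-HIT; vc=[5]
#7 0x36→b13/s1 L1-HIT; vc=[5]
#8 0x16→b5/s1 VC-HIT; vc=[13]
#9 0x14→b5/s1 L1-HIT; vc=[13]
#10 0x34→b13/s1 VC-HIT; vc=[5]
#11 0x16→b5/s1 VC-HIT; vc=[13]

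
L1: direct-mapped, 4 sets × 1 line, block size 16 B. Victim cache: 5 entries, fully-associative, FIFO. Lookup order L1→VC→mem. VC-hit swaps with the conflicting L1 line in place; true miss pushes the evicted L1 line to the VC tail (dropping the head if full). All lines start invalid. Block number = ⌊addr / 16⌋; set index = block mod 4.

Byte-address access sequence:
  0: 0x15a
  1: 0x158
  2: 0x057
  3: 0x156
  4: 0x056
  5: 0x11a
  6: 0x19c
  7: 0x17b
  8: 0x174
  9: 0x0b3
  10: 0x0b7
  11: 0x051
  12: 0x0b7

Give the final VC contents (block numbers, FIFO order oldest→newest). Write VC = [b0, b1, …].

VC = [21, 25, 17, 23]

  [0] addr=0x15a blk=21 s=1: MISS | VC []
  [1] addr=0x158 blk=21 s=1: L1-HIT | VC []
  [2] addr=0x57 blk=5 s=1: MISS | VC [21]
  [3] addr=0x156 blk=21 s=1: VC-HIT | VC [5]
  [4] addr=0x56 blk=5 s=1: VC-HIT | VC [21]
  [5] addr=0x11a blk=17 s=1: MISS | VC [21, 5]
  [6] addr=0x19c blk=25 s=1: MISS | VC [21, 5, 17]
  [7] addr=0x17b blk=23 s=3: MISS | VC [21, 5, 17]
  [8] addr=0x174 blk=23 s=3: L1-HIT | VC [21, 5, 17]
  [9] addr=0xb3 blk=11 s=3: MISS | VC [21, 5, 17, 23]
  [10] addr=0xb7 blk=11 s=3: L1-HIT | VC [21, 5, 17, 23]
  [11] addr=0x51 blk=5 s=1: VC-HIT | VC [21, 25, 17, 23]
  [12] addr=0xb7 blk=11 s=3: L1-HIT | VC [21, 25, 17, 23]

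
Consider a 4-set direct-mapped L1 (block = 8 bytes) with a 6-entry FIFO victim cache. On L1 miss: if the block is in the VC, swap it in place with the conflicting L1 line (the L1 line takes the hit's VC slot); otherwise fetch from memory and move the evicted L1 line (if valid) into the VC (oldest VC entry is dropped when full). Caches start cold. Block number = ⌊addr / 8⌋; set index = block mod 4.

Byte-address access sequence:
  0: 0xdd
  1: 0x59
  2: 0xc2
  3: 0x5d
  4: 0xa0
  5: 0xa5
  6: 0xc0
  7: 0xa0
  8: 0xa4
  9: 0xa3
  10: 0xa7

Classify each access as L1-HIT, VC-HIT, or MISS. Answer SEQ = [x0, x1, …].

SEQ = [MISS, MISS, MISS, L1-HIT, MISS, L1-HIT, VC-HIT, VC-HIT, L1-HIT, L1-HIT, L1-HIT]

  [0] addr=0xdd blk=27 s=3: MISS | VC []
  [1] addr=0x59 blk=11 s=3: MISS | VC [27]
  [2] addr=0xc2 blk=24 s=0: MISS | VC [27]
  [3] addr=0x5d blk=11 s=3: L1-HIT | VC [27]
  [4] addr=0xa0 blk=20 s=0: MISS | VC [27, 24]
  [5] addr=0xa5 blk=20 s=0: L1-HIT | VC [27, 24]
  [6] addr=0xc0 blk=24 s=0: VC-HIT | VC [27, 20]
  [7] addr=0xa0 blk=20 s=0: VC-HIT | VC [27, 24]
  [8] addr=0xa4 blk=20 s=0: L1-HIT | VC [27, 24]
  [9] addr=0xa3 blk=20 s=0: L1-HIT | VC [27, 24]
  [10] addr=0xa7 blk=20 s=0: L1-HIT | VC [27, 24]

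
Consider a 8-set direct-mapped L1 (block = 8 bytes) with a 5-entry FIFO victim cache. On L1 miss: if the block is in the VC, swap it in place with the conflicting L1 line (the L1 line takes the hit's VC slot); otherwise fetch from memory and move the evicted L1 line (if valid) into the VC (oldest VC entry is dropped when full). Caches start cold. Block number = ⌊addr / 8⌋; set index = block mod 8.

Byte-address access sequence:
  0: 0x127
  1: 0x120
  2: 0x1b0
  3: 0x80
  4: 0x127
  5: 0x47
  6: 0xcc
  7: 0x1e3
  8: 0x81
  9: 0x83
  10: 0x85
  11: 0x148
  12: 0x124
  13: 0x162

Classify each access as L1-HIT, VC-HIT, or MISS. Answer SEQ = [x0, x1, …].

#0 0x127→b36/s4 MISS; vc=[]
#1 0x120→b36/s4 L1-HIT; vc=[]
#2 0x1b0→b54/s6 MISS; vc=[]
#3 0x80→b16/s0 MISS; vc=[]
#4 0x127→b36/s4 L1-HIT; vc=[]
#5 0x47→b8/s0 MISS; vc=[16]
#6 0xcc→b25/s1 MISS; vc=[16]
#7 0x1e3→b60/s4 MISS; vc=[16,36]
#8 0x81→b16/s0 VC-HIT; vc=[8,36]
#9 0x83→b16/s0 L1-HIT; vc=[8,36]
#10 0x85→b16/s0 L1-HIT; vc=[8,36]
#11 0x148→b41/s1 MISS; vc=[8,36,25]
#12 0x124→b36/s4 VC-HIT; vc=[8,60,25]
#13 0x162→b44/s4 MISS; vc=[8,60,25,36]

SEQ = [MISS, L1-HIT, MISS, MISS, L1-HIT, MISS, MISS, MISS, VC-HIT, L1-HIT, L1-HIT, MISS, VC-HIT, MISS]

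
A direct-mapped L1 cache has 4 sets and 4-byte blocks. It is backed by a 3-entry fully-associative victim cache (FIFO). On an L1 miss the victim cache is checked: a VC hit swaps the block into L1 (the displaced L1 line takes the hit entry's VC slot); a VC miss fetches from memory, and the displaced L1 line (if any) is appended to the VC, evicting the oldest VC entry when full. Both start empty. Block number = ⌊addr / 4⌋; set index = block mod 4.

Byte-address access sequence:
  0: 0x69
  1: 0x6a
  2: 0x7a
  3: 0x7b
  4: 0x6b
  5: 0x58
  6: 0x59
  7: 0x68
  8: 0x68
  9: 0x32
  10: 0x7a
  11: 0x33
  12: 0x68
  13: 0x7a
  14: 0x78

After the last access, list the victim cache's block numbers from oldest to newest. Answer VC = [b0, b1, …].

#0 0x69→b26/s2 MISS; vc=[]
#1 0x6a→b26/s2 L1-HIT; vc=[]
#2 0x7a→b30/s2 MISS; vc=[26]
#3 0x7b→b30/s2 L1-HIT; vc=[26]
#4 0x6b→b26/s2 VC-HIT; vc=[30]
#5 0x58→b22/s2 MISS; vc=[30,26]
#6 0x59→b22/s2 L1-HIT; vc=[30,26]
#7 0x68→b26/s2 VC-HIT; vc=[30,22]
#8 0x68→b26/s2 L1-HIT; vc=[30,22]
#9 0x32→b12/s0 MISS; vc=[30,22]
#10 0x7a→b30/s2 VC-HIT; vc=[26,22]
#11 0x33→b12/s0 L1-HIT; vc=[26,22]
#12 0x68→b26/s2 VC-HIT; vc=[30,22]
#13 0x7a→b30/s2 VC-HIT; vc=[26,22]
#14 0x78→b30/s2 L1-HIT; vc=[26,22]

VC = [26, 22]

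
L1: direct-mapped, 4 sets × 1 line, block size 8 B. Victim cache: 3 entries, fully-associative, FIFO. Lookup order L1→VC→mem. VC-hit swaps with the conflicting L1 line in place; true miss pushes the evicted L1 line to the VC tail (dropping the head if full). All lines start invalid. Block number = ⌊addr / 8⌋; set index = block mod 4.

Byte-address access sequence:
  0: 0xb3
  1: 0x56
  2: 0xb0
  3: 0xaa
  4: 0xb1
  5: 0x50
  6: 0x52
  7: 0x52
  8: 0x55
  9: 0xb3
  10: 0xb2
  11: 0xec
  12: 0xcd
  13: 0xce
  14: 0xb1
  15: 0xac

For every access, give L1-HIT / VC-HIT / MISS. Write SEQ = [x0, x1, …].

SEQ = [MISS, MISS, VC-HIT, MISS, L1-HIT, VC-HIT, L1-HIT, L1-HIT, L1-HIT, VC-HIT, L1-HIT, MISS, MISS, L1-HIT, L1-HIT, VC-HIT]

  [0] addr=0xb3 blk=22 s=2: MISS | VC []
  [1] addr=0x56 blk=10 s=2: MISS | VC [22]
  [2] addr=0xb0 blk=22 s=2: VC-HIT | VC [10]
  [3] addr=0xaa blk=21 s=1: MISS | VC [10]
  [4] addr=0xb1 blk=22 s=2: L1-HIT | VC [10]
  [5] addr=0x50 blk=10 s=2: VC-HIT | VC [22]
  [6] addr=0x52 blk=10 s=2: L1-HIT | VC [22]
  [7] addr=0x52 blk=10 s=2: L1-HIT | VC [22]
  [8] addr=0x55 blk=10 s=2: L1-HIT | VC [22]
  [9] addr=0xb3 blk=22 s=2: VC-HIT | VC [10]
  [10] addr=0xb2 blk=22 s=2: L1-HIT | VC [10]
  [11] addr=0xec blk=29 s=1: MISS | VC [10, 21]
  [12] addr=0xcd blk=25 s=1: MISS | VC [10, 21, 29]
  [13] addr=0xce blk=25 s=1: L1-HIT | VC [10, 21, 29]
  [14] addr=0xb1 blk=22 s=2: L1-HIT | VC [10, 21, 29]
  [15] addr=0xac blk=21 s=1: VC-HIT | VC [10, 25, 29]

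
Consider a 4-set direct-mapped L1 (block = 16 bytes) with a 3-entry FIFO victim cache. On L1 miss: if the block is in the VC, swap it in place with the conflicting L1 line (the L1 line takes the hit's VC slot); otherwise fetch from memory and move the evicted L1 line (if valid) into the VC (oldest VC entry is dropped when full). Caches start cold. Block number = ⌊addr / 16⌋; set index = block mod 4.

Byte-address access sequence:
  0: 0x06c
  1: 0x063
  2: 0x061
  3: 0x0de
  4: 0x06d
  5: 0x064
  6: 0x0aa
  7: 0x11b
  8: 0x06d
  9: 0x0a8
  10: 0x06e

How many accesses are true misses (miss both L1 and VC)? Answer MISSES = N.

  [0] addr=0x6c blk=6 s=2: MISS | VC []
  [1] addr=0x63 blk=6 s=2: L1-HIT | VC []
  [2] addr=0x61 blk=6 s=2: L1-HIT | VC []
  [3] addr=0xde blk=13 s=1: MISS | VC []
  [4] addr=0x6d blk=6 s=2: L1-HIT | VC []
  [5] addr=0x64 blk=6 s=2: L1-HIT | VC []
  [6] addr=0xaa blk=10 s=2: MISS | VC [6]
  [7] addr=0x11b blk=17 s=1: MISS | VC [6, 13]
  [8] addr=0x6d blk=6 s=2: VC-HIT | VC [10, 13]
  [9] addr=0xa8 blk=10 s=2: VC-HIT | VC [6, 13]
  [10] addr=0x6e blk=6 s=2: VC-HIT | VC [10, 13]

MISSES = 4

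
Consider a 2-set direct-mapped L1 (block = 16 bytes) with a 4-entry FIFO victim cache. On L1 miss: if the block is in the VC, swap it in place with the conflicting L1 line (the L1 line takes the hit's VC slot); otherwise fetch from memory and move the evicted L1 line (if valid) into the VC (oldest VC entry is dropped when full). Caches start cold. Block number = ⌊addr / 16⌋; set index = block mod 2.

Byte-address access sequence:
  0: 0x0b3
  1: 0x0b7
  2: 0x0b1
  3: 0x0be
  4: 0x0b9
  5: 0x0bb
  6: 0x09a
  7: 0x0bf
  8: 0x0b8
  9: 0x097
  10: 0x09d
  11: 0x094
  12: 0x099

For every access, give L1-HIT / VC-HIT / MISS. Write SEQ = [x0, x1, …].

SEQ = [MISS, L1-HIT, L1-HIT, L1-HIT, L1-HIT, L1-HIT, MISS, VC-HIT, L1-HIT, VC-HIT, L1-HIT, L1-HIT, L1-HIT]

#0 0xb3→b11/s1 MISS; vc=[]
#1 0xb7→b11/s1 L1-HIT; vc=[]
#2 0xb1→b11/s1 L1-HIT; vc=[]
#3 0xbe→b11/s1 L1-HIT; vc=[]
#4 0xb9→b11/s1 L1-HIT; vc=[]
#5 0xbb→b11/s1 L1-HIT; vc=[]
#6 0x9a→b9/s1 MISS; vc=[11]
#7 0xbf→b11/s1 VC-HIT; vc=[9]
#8 0xb8→b11/s1 L1-HIT; vc=[9]
#9 0x97→b9/s1 VC-HIT; vc=[11]
#10 0x9d→b9/s1 L1-HIT; vc=[11]
#11 0x94→b9/s1 L1-HIT; vc=[11]
#12 0x99→b9/s1 L1-HIT; vc=[11]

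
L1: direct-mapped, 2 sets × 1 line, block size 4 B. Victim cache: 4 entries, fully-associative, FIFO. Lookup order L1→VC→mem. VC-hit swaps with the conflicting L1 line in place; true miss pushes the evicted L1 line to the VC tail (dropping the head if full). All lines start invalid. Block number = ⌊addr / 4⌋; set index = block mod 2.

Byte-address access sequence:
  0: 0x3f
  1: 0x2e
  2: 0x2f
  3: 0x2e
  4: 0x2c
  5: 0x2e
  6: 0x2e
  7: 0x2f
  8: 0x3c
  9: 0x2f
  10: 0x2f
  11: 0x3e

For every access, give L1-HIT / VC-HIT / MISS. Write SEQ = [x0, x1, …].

#0 0x3f→b15/s1 MISS; vc=[]
#1 0x2e→b11/s1 MISS; vc=[15]
#2 0x2f→b11/s1 L1-HIT; vc=[15]
#3 0x2e→b11/s1 L1-HIT; vc=[15]
#4 0x2c→b11/s1 L1-HIT; vc=[15]
#5 0x2e→b11/s1 L1-HIT; vc=[15]
#6 0x2e→b11/s1 L1-HIT; vc=[15]
#7 0x2f→b11/s1 L1-HIT; vc=[15]
#8 0x3c→b15/s1 VC-HIT; vc=[11]
#9 0x2f→b11/s1 VC-HIT; vc=[15]
#10 0x2f→b11/s1 L1-HIT; vc=[15]
#11 0x3e→b15/s1 VC-HIT; vc=[11]

SEQ = [MISS, MISS, L1-HIT, L1-HIT, L1-HIT, L1-HIT, L1-HIT, L1-HIT, VC-HIT, VC-HIT, L1-HIT, VC-HIT]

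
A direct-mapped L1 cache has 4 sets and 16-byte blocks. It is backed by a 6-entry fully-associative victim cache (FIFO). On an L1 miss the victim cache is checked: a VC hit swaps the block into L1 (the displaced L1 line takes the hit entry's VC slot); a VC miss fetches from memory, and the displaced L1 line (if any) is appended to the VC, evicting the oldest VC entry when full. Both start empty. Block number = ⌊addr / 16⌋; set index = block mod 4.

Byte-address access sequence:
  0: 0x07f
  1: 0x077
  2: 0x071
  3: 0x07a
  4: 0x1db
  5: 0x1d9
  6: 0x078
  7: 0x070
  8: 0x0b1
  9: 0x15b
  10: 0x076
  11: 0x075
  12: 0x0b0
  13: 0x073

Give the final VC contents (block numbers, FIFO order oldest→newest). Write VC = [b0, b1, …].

  [0] addr=0x7f blk=7 s=3: MISS | VC []
  [1] addr=0x77 blk=7 s=3: L1-HIT | VC []
  [2] addr=0x71 blk=7 s=3: L1-HIT | VC []
  [3] addr=0x7a blk=7 s=3: L1-HIT | VC []
  [4] addr=0x1db blk=29 s=1: MISS | VC []
  [5] addr=0x1d9 blk=29 s=1: L1-HIT | VC []
  [6] addr=0x78 blk=7 s=3: L1-HIT | VC []
  [7] addr=0x70 blk=7 s=3: L1-HIT | VC []
  [8] addr=0xb1 blk=11 s=3: MISS | VC [7]
  [9] addr=0x15b blk=21 s=1: MISS | VC [7, 29]
  [10] addr=0x76 blk=7 s=3: VC-HIT | VC [11, 29]
  [11] addr=0x75 blk=7 s=3: L1-HIT | VC [11, 29]
  [12] addr=0xb0 blk=11 s=3: VC-HIT | VC [7, 29]
  [13] addr=0x73 blk=7 s=3: VC-HIT | VC [11, 29]

VC = [11, 29]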